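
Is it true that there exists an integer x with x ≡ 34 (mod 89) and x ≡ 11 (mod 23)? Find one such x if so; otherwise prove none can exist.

x = 34

gcd(89, 23) = 1, so the Chinese Remainder Theorem guarantees exactly one residue class mod 2047 satisfying both.
Any solution of the first congruence is x = 34 + 89t; substituting into the second, 89t ≡ 11 − 34 ≡ 0 (mod 23).
89 ≡ 20 (mod 23), so this reads 20t ≡ 0 (mod 23). t = 0 satisfies this.
With t = 0: x = 34 + 89·0 = 34.
Verify: 34 = 0·89 + 34 and 34 = 1·23 + 11. ✓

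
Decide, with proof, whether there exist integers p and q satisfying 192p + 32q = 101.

No such integers exist.

Any value of 192p + 32q is a multiple of gcd(192, 32) = 32.
But 101 = 32·3 + 5, so 32 ∤ 101.
So the equation is unsolvable over ℤ.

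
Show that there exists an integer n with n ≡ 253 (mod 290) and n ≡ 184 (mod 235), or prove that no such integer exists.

No, no such integer exists.

Both moduli are multiples of 5 = gcd(290, 235), so any solution would satisfy n ≡ 253 and n ≡ 184 modulo 5 simultaneously.
However 253 ≡ 3 and 184 ≡ 4 (mod 5), and 3 ≠ 4.
Therefore no such n exists.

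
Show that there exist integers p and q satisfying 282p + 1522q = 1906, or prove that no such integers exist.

p = 309, q = -56

Since gcd(282, 1522) = 2 and 1906 = 2·953, Bézout's identity guarantees a solution.
Dividing through by 2 reduces the equation to 141p + 761q = 953.
Run the Euclidean algorithm on 761 and 141: 761 = 5·141 + 56, 141 = 2·56 + 29, 56 = 1·29 + 27, 29 = 1·27 + 2, 27 = 13·2 + 1, 2 = 2·1 + 0.
Working back up the chain: 1 = 27 − 13·2 = 27 − 13·(29 − 1·27) = −13·29 + 14·27 = −13·29 + 14·(56 − 1·29) = 14·56 − 27·29 = 14·56 − 27·(141 − 2·56) = −27·141 + 68·56 = −27·141 + 68·(761 − 5·141) = 68·761 − 367·141. So 141·(-367) + 761·68 = 1.
Times 953: 141·(-349751) + 761·64804 = 953, so (-349751, 64804) solves it.
Adding 460·761 to p and subtracting 460·141 from q gives the tidier solution (309, -56).
Check: 282·309 + 1522·(-56) = 87138 − 85232 = 1906. ✓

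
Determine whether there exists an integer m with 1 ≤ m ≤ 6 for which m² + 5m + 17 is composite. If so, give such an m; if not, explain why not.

The values for m = 1, 2, …, 6 are 23, 31, 41, 53, 67, 83, and each of these is prime.
So no value in the range makes the expression composite.

No, no such integer m in that range exists.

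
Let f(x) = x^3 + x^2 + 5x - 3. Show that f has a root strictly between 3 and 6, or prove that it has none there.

Evaluate at the endpoints: f(3) = 48, f(6) = 279 — same sign (positive).
The derivative f'(x) = 3x^2 + 2x + 5 is a quadratic with discriminant 2² − 4·3·5 = -56 < 0; it never vanishes, so it is always positive (sign of the leading coefficient).
Hence f is strictly increasing on ℝ, and in particular on [3, 6]. A strictly monotone function with same-sign endpoint values stays positive on the whole interval, so f has no zero in (3, 6).

No.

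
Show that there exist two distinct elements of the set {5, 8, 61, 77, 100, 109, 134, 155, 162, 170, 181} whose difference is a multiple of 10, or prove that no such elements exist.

Yes: 5 and 155.

Reduce each element mod 10: 5↦5, 8↦8, 61↦1, 77↦7, 100↦0, 109↦9, 134↦4, 155↦5, 162↦2, 170↦0, 181↦1. The residue 5 repeats (at 5 and 155), and 155 − 5 = 150 = 15·10.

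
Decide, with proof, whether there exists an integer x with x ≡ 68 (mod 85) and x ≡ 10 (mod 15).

There is no such integer.

gcd(85, 15) = 5. If x ≡ 68 (mod 85) and x ≡ 10 (mod 15), then x ≡ 68 (mod 5) and x ≡ 10 (mod 5).
But 68 mod 5 = 3 while 10 mod 5 = 0, a contradiction.
Hence the system has no solution.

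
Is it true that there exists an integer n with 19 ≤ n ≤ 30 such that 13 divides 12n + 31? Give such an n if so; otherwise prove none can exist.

There is no such integer n in that range.

The values of 12n + 31 for n = 19, 20, …, 30 are 259, 271, 283, 295, 307, 319, 331, 343, 355, 367, 379, 391; reduced mod 13 these are 12, 11, 10, 9, 8, 7, 6, 5, 4, 3, 2, 1.
Since 0 is absent from this list, 13 ∤ 12n + 31 for every n with 19 ≤ n ≤ 30.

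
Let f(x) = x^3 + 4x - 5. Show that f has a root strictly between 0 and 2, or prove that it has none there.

Such a root exists.

f(0) = -5 and f(2) = 11, which have opposite signs.
As a polynomial, f is continuous on every closed interval.
By the Intermediate Value Theorem f must vanish at some point of (0, 2).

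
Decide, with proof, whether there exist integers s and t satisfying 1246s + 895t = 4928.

s = 728, t = -1008

1246 and 895 are coprime, so 1246s + 895t ranges over all of ℤ.
Euclidean algorithm: 1246 = 1·895 + 351, 895 = 2·351 + 193, 351 = 1·193 + 158, 193 = 1·158 + 35, 158 = 4·35 + 18, 35 = 1·18 + 17, 18 = 1·17 + 1, 17 = 17·1 + 0.
Unwinding: 1 = 18 − 1·17 = 18 − (35 − 1·18) = −35 + 2·18 = −35 + 2·(158 − 4·35) = 2·158 − 9·35 = 2·158 − 9·(193 − 1·158) = −9·193 + 11·158 = −9·193 + 11·(351 − 1·193) = 11·351 − 20·193 = 11·351 − 20·(895 − 2·351) = −20·895 + 51·351 = −20·895 + 51·(1246 − 1·895) = 51·1246 − 71·895, i.e. 1246·51 + 895·(-71) = 1.
Multiplying through by 4928: s = 51·4928 = 251328, t = (-71)·4928 = -349888 is a solution.
Shifting by a multiple of (895, −1246) keeps it a solution: s = 251328 − 280·895 = 728, t = -349888 + 280·1246 = -1008.
Indeed 1246·728 + 895·(-1008) = 907088 − 902160 = 4928.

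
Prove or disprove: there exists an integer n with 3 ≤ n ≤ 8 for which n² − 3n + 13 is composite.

The values for n = 3, 4, …, 8 are 13, 17, 23, 31, 41, 53, and each of these is prime.
So no value in the range makes the expression composite.

No such integer n in that range exists.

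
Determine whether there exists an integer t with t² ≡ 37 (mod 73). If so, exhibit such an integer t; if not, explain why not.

t = 16

t = 16 works: 16² = 256, and 256 − 37 = 219 = 3·73.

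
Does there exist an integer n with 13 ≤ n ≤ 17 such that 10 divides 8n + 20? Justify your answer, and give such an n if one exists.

n = 15

n = 15 works, since 8·15 + 20 = 140 = 14·10.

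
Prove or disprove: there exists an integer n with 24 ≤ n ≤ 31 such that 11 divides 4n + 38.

n = 29

Scanning upward from n = 24 gives 134, 138, 142, 146, 150, none divisible by 11. Try n = 29: 4·29 + 38 = 154 = 14·11, which is divisible by 11.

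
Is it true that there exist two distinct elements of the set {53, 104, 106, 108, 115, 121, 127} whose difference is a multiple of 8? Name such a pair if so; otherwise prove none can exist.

No such pair exists.

Residues mod 8: 53↦5, 104↦0, 106↦2, 108↦4, 115↦3, 121↦1, 127↦7.
All 7 residues are distinct, so no two elements differ by a multiple of 8.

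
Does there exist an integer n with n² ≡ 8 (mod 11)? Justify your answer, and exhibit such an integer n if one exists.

No, no such integer exists.

Squares mod 11 repeat after n = 5 (as (−n)² = n²); for n = 0..5 they are 0, 1, 4, 9, 5, 3.
The set of squares mod 11 is therefore {0, 1, 3, 4, 5, 9}, which does not contain 8.
Hence no integer n has n² ≡ 8 (mod 11).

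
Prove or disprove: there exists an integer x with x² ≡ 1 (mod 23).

x = 22

Take x = 22. Then 22² = 484 = 21·23 + 1, so 22² ≡ 1 (mod 23).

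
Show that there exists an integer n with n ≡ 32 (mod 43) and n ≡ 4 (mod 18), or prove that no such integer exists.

n = 634

Since 43 and 18 share no common factor, CRT says the pair of congruences has a solution (unique mod 774).
Any solution of the first congruence is n = 32 + 43t; substituting into the second, 43t ≡ 4 − 32 ≡ 8 (mod 18).
43 ≡ 7 (mod 18), so this reads 7t ≡ 8 (mod 18). Invert 7 mod 18 by the Euclidean algorithm: 18 = 2·7 + 4, 7 = 1·4 + 3, 4 = 1·3 + 1, 3 = 3·1 + 0; back-substituting, 1 = 4 − 1·3 = 4 − (7 − 1·4) = −7 + 2·4 = −7 + 2·(18 − 2·7) = 2·18 − 5·7. Hence 7·(-5) ≡ 1, so 7⁻¹ ≡ -5 ≡ 13 (mod 18).
Therefore t ≡ 13·8 = 104 ≡ 14 (mod 18).
With t = 14: n = 32 + 43·14 = 634.
Indeed 634 ≡ 32 (mod 43) and 634 ≡ 4 (mod 18).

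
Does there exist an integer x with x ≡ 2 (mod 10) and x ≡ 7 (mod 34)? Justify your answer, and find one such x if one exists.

No, no such integer exists.

Reduce both congruences modulo 2, which divides 10 and 34: they say x ≡ 2 (mod 2) and x ≡ 7 (mod 2).
These are incompatible: 2 − 7 = -5 is not divisible by 2.
Therefore no such x exists.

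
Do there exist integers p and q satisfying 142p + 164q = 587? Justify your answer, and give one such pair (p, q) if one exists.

There are no such integers.

Any value of 142p + 164q is a multiple of gcd(142, 164) = 2.
But 587 = 2·293 + 1, so 2 ∤ 587.
Hence no integers p, q satisfy the equation.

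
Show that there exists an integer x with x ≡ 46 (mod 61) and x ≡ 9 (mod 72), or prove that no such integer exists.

gcd(61, 72) = 1, so the Chinese Remainder Theorem guarantees exactly one residue class mod 4392 satisfying both.
Write x = 46 + 61t and require 46 + 61t ≡ 9 (mod 72), i.e. 61t ≡ 35 (mod 72).
Since 61·13 = 793 = 11·72 + 1, the inverse of 61 mod 72 is 13.
Therefore t ≡ 13·35 = 455 ≡ 23 (mod 72).
With t = 23: x = 46 + 61·23 = 1449.
Indeed 1449 ≡ 46 (mod 61) and 1449 ≡ 9 (mod 72).

x = 1449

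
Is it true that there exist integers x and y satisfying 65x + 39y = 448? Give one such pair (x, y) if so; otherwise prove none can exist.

There are no such integers.

Any value of 65x + 39y is a multiple of gcd(65, 39) = 13.
But 448 = 13·34 + 6, so 13 ∤ 448.
Therefore 65x + 39y = 448 has no solution in integers.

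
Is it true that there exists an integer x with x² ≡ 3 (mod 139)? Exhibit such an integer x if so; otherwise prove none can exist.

Apply Euler's criterion with the prime 139: 3 is a quadratic residue iff 3^69 ≡ 1 (mod 139), and a non-residue iff it is ≡ −1.
Repeated squaring mod 139: 3^2 = 9 ≡ 9; 3^4 ≡ 9² = 81 ≡ 81; 3^8 ≡ 81² = 6561 ≡ 28; 3^16 ≡ 28² = 784 ≡ 89; 3^32 ≡ 89² = 7921 ≡ 137; 3^64 ≡ 137² = 18769 ≡ 4.
Since 69 = 64 + 4 + 1, 3^69 ≡ 4 · 81 · 3; multiplying out mod 139: 4·81 = 324 ≡ 46, then 46·3 = 138 ≡ 138. Thus 3^69 ≡ 138 ≡ −1 (mod 139).
The value −1 means 3 is a non-residue modulo 139, so x² ≡ 3 (mod 139) is impossible.

No such integer exists.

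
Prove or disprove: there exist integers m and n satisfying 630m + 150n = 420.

gcd(630, 150) = 30, and 30 divides 420, so integer solutions exist.
Dividing through by 30 reduces the equation to 21m + 5n = 14.
Dividing repeatedly: 21 = 4·5 + 1, 5 = 5·1 + 0.
Working back up the chain: 1 = 21 − 4·5. So 21·1 + 5·(-4) = 1.
Scaling by 14 gives the particular solution (m, n) = (14, -56).
The general solution is m = 14 + 5k, n = -56 − 21k; taking k = -2 gives the smaller pair m = 4, n = -14.
Check: 630·4 + 150·(-14) = 2520 − 2100 = 420. ✓

m = 4, n = -14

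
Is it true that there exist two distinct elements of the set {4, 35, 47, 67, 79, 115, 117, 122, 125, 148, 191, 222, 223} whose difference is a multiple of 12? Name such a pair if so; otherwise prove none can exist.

The pair (4, 148) works.

Reduce each element mod 12: 4↦4, 35↦11, 47↦11, 67↦7, 79↦7, 115↦7, 117↦9, 122↦2, 125↦5, 148↦4, 191↦11, 222↦6, 223↦7. The residue 4 repeats (at 4 and 148), and 148 − 4 = 144 = 12·12.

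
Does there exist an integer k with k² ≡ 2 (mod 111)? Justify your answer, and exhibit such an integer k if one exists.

Since 3 ∣ 111, a solution of k² ≡ 2 (mod 111) would also satisfy k² ≡ 2 (mod 3).
Squares mod 3 repeat after k = 1 (as (−k)² = k²); for k = 0..1 they are 0, 1.
So the quadratic residues mod 3 are {0, 1}, and 2 is not among them.
Therefore k² ≡ 2 (mod 111) has no solution.

No such integer exists.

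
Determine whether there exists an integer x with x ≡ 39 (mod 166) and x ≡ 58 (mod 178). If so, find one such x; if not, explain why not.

gcd(166, 178) = 2. If x ≡ 39 (mod 166) and x ≡ 58 (mod 178), then x ≡ 39 (mod 2) and x ≡ 58 (mod 2).
However 39 ≡ 1 and 58 ≡ 0 (mod 2), and 1 ≠ 0.
Therefore no such x exists.

No, no such integer exists.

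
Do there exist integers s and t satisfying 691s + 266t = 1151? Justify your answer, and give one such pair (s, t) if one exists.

691 and 266 are coprime, so 691s + 266t ranges over all of ℤ.
Dividing repeatedly: 691 = 2·266 + 159, 266 = 1·159 + 107, 159 = 1·107 + 52, 107 = 2·52 + 3, 52 = 17·3 + 1, 3 = 3·1 + 0.
Unwinding: 1 = 52 − 17·3 = 52 − 17·(107 − 2·52) = −17·107 + 35·52 = −17·107 + 35·(159 − 1·107) = 35·159 − 52·107 = 35·159 − 52·(266 − 1·159) = −52·266 + 87·159 = −52·266 + 87·(691 − 2·266) = 87·691 − 226·266, i.e. 691·87 + 266·(-226) = 1.
Times 1151: 691·100137 + 266·(-260126) = 1151, so (100137, -260126) solves it.
Shifting by a multiple of (266, −691) keeps it a solution: s = 100137 − 376·266 = 121, t = -260126 + 376·691 = -310.
Check: 691·121 + 266·(-310) = 83611 − 82460 = 1151. ✓

s = 121, t = -310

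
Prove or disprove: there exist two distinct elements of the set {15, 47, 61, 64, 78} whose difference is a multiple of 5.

No such pair exists.

Two integers differ by a multiple of 5 exactly when they have the same residue mod 5. The residues are 15↦0, 47↦2, 61↦1, 64↦4, 78↦3.
No residue repeats among the 5 elements, so no pair has difference ≡ 0 (mod 5).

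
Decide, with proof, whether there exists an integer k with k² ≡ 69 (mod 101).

101 is prime, so by Euler's criterion 69 is a square mod 101 iff 69^((101−1)/2) = 69^50 ≡ 1 (mod 101).
Repeated squaring mod 101: 69^2 = 4761 ≡ 14; 69^4 ≡ 14² = 196 ≡ 95; 69^8 ≡ 95² = 9025 ≡ 36; 69^16 ≡ 36² = 1296 ≡ 84; 69^32 ≡ 84² = 7056 ≡ 87.
Since 50 = 32 + 16 + 2, 69^50 ≡ 87 · 84 · 14; multiplying out mod 101: 87·84 = 7308 ≡ 36, then 36·14 = 504 ≡ 100. Thus 69^50 ≡ 100 ≡ −1 (mod 101).
By Euler's criterion 69 is a quadratic non-residue mod 101: no k satisfies k² ≡ 69 (mod 101).

There is no such integer.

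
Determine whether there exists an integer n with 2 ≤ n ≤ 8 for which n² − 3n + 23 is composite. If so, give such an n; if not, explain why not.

At n = 2: 2² − 3·2 + 23 = 21 = 3·7, which is composite.

n = 2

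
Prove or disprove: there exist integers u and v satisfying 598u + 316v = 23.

No, no such integers exist.

Both 598 and 316 are divisible by gcd(598, 316) = 2, hence so is any combination 598u + 316v.
But 23 = 2·11 + 1, so 2 ∤ 23.
Therefore 598u + 316v = 23 has no solution in integers.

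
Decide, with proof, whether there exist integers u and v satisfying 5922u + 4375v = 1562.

Both 5922 and 4375 are divisible by gcd(5922, 4375) = 7, hence so is any combination 5922u + 4375v.
But 1562 = 7·223 + 1, so 7 ∤ 1562.
Hence no integers u, v satisfy the equation.

No such integers exist.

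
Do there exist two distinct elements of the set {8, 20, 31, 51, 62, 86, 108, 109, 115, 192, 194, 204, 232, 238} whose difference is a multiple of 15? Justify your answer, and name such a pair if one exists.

There is no such pair.

Reduce each element modulo 15: 8↦8, 20↦5, 31↦1, 51↦6, 62↦2, 86↦11, 108↦3, 109↦4, 115↦10, 192↦12, 194↦14, 204↦9, 232↦7, 238↦13.
These 14 residues are pairwise different, hence no difference of two elements is divisible by 15.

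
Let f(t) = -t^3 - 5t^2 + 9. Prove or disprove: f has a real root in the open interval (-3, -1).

Yes, f has a root in the interval.

f(-3) = -9 and f(-1) = 5, which have opposite signs.
As a polynomial, f is continuous on every closed interval.
By the Intermediate Value Theorem f must vanish at some point of (-3, -1).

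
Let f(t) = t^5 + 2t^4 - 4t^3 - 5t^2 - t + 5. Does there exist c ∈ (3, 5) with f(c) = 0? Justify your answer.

No.

f(3) = 254 and f(5) = 3750, both positive, so a sign-change argument is unavailable; we show f keeps this sign on the whole interval.
Substitute t = 3 + u, where 0 < u < 2 on the interval. Expanding, f(3 + u) = u^5 + 17u^4 + 110u^3 + 337u^2 + 482u + 254.
The nonzero coefficients here are all positive, so for u > 0 every term is positive (or zero), and the constant term 254 is strictly positive.
So f is strictly positive on (3, 5); no root exists in the interval.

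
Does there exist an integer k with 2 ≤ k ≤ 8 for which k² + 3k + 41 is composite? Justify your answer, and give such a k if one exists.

k = 4

At k = 4: 4² + 3·4 + 41 = 69 = 3·23, which is composite.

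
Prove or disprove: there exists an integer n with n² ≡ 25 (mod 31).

n = 5

Take n = 5. Then 5² = 25, and since 0 ≤ 25 < 31 this is already reduced: 5² ≡ 25 (mod 31).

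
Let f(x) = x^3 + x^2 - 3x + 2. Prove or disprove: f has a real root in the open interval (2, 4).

No such root exists.

f(2) = 8 and f(4) = 70, both positive, so a sign-change argument is unavailable; we show f keeps this sign on the whole interval.
Shift to the endpoint 2: with x = 2 + u (0 < u < 2), one computes f(2 + u) = u^3 + 7u^2 + 13u + 8.
The nonzero coefficients here are all positive, so for u > 0 every term is positive (or zero), and the constant term 8 is strictly positive.
Therefore f(x) > 0 throughout (2, 4), and f has no zero there.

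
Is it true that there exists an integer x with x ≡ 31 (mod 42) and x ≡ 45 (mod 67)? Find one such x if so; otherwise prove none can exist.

x = 1921

gcd(42, 67) = 1, so the Chinese Remainder Theorem guarantees exactly one residue class mod 2814 satisfying both.
Any solution of the first congruence is x = 31 + 42t; substituting into the second, 42t ≡ 45 − 31 ≡ 14 (mod 67).
To invert 42 modulo 67: 67 = 1·42 + 25, 42 = 1·25 + 17, 25 = 1·17 + 8, 17 = 2·8 + 1, 8 = 8·1 + 0, and unwinding, 1 = 17 − 2·8 = 17 − 2·(25 − 1·17) = −2·25 + 3·17 = −2·25 + 3·(42 − 1·25) = 3·42 − 5·25 = 3·42 − 5·(67 − 1·42) = −5·67 + 8·42. Thus 42⁻¹ ≡ 8 (mod 67).
Multiplying by 8: t ≡ 8·14 = 112 ≡ 45 (mod 67).
Taking t = 45 gives x = 31 + 42·45 = 1921.
Check: 1921 mod 42 = 31, 1921 mod 67 = 45. ✓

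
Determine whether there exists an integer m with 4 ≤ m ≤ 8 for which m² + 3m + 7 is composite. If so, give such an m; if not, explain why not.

At m = 7: 7² + 3·7 + 7 = 77 = 7·11, which is composite.

m = 7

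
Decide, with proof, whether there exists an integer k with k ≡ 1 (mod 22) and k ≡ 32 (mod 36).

There is no such integer.

gcd(22, 36) = 2. If k ≡ 1 (mod 22) and k ≡ 32 (mod 36), then k ≡ 1 (mod 2) and k ≡ 32 (mod 2).
But 1 mod 2 = 1 while 32 mod 2 = 0, a contradiction.
So no integer satisfies both congruences.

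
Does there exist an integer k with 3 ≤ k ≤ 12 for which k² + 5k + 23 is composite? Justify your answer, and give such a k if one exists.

The values for k = 3, 4, …, 12 are 47, 59, 73, 89, 107, 127, 149, 173, 199, 227, and each of these is prime.
So no value in the range makes the expression composite.

No such integer k in that range exists.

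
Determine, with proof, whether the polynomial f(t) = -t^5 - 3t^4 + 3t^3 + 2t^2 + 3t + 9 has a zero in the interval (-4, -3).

f(-4) = 93 and f(-3) = -63, which have opposite signs.
As a polynomial, f is continuous on every closed interval.
By the Intermediate Value Theorem f must vanish at some point of (-4, -3).

Yes, f has a root in the interval.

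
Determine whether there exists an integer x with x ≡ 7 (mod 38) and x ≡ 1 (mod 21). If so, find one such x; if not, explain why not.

x = 463

Since 38 and 21 share no common factor, CRT says the pair of congruences has a solution (unique mod 798).
Any solution of the first congruence is x = 7 + 38t; substituting into the second, 38t ≡ 1 − 7 ≡ 15 (mod 21).
38 ≡ 17 (mod 21), so this reads 17t ≡ 15 (mod 21). To invert 17 modulo 21: 21 = 1·17 + 4, 17 = 4·4 + 1, 4 = 4·1 + 0, and unwinding, 1 = 17 − 4·4 = 17 − 4·(21 − 1·17) = −4·21 + 5·17. Thus 17⁻¹ ≡ 5 (mod 21).
Multiplying by 5: t ≡ 5·15 = 75 ≡ 12 (mod 21).
With t = 12: x = 7 + 38·12 = 463.
Verify: 463 = 12·38 + 7 and 463 = 22·21 + 1. ✓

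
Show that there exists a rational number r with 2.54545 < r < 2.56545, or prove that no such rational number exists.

r = 23/9

Multiplying by 9: 9·2.54545 = 22.90905 and 9·2.56545 = 23.08905, so the integer 23 lies strictly between them.
So r = 23/9 works: it is a ratio of integers, and dividing 9·2.54545 < 23 < 9·2.56545 through by 9 gives 2.54545 < 23/9 < 2.56545.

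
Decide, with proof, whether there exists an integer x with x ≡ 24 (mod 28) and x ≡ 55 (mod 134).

There is no such integer.

gcd(28, 134) = 2. If x ≡ 24 (mod 28) and x ≡ 55 (mod 134), then x ≡ 24 (mod 2) and x ≡ 55 (mod 2).
These are incompatible: 24 − 55 = -31 is not divisible by 2.
Therefore no such x exists.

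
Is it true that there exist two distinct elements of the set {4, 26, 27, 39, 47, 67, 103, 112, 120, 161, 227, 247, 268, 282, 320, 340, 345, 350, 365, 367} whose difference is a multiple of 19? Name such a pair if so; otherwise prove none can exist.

Yes: 4 and 365.

4 mod 19 = 4 and 365 mod 19 = 4, so 365 − 4 = 361 = 19·19.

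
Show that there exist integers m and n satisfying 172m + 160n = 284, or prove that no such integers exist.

Every value of 172m + 160n is a multiple of gcd(172, 160) = 4; since 4 ∣ 284, solutions exist.
Dividing through by 4 reduces the equation to 43m + 40n = 71.
Run the Euclidean algorithm on 43 and 40: 43 = 1·40 + 3, 40 = 13·3 + 1, 3 = 3·1 + 0.
Unwinding: 1 = 40 − 13·3 = 40 − 13·(43 − 1·40) = −13·43 + 14·40, i.e. 43·(-13) + 40·14 = 1.
Multiplying through by 71: m = (-13)·71 = -923, n = 14·71 = 994 is a solution.
The general solution is m = -923 + 40k, n = 994 − 43k; taking k = 24 gives the smaller pair m = 37, n = -38.
Check: 172·37 + 160·(-38) = 6364 − 6080 = 284. ✓

m = 37, n = -38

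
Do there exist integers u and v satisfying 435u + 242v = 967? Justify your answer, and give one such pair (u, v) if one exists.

u = 163, v = -289

Since gcd(435, 242) = 1, every integer is an integer combination of 435 and 242.
Dividing repeatedly: 435 = 1·242 + 193, 242 = 1·193 + 49, 193 = 3·49 + 46, 49 = 1·46 + 3, 46 = 15·3 + 1, 3 = 3·1 + 0.
Working back up the chain: 1 = 46 − 15·3 = 46 − 15·(49 − 1·46) = −15·49 + 16·46 = −15·49 + 16·(193 − 3·49) = 16·193 − 63·49 = 16·193 − 63·(242 − 1·193) = −63·242 + 79·193 = −63·242 + 79·(435 − 1·242) = 79·435 − 142·242. So 435·79 + 242·(-142) = 1.
Scaling by 967 gives the particular solution (u, v) = (76393, -137314).
Subtracting 315·242 from u and adding 315·435 to v gives the tidier solution (163, -289).
Indeed 435·163 + 242·(-289) = 70905 − 69938 = 967.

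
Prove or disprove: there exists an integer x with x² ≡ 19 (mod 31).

x = 22 works: 22² = 484, and 484 − 19 = 465 = 15·31.

x = 22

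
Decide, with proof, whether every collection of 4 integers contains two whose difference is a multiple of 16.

No, the set {9, 10, 11, 12} is a counterexample.

Try 4 consecutive integers, 9, 10, 11, 12. Their remainders mod 16 are 9, 10, 11, 12 — pairwise different, as any 4 ≤ 16 consecutive integers have distinct residues.
No two share a residue, so no pair has difference divisible by 16; the claim fails for this set.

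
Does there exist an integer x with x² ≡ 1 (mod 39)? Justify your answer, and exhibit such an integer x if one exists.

x = 14

Take x = 14. Then 14² = 196 = 5·39 + 1, so 14² ≡ 1 (mod 39).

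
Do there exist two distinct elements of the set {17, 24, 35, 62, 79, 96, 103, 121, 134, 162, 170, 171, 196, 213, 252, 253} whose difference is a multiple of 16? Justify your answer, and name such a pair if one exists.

Residues mod 16: 17↦1, 24↦8, 35↦3, 62↦14, 79↦15, 96↦0, 103↦7, 121↦9, 134↦6, 162↦2, 170↦10, 171↦11, 196↦4, 213↦5, 252↦12, 253↦13.
These 16 residues are pairwise different, hence no difference of two elements is divisible by 16.

No such pair exists.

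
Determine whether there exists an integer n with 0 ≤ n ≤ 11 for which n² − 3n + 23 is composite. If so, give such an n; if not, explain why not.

n = 7

At n = 7: 7² − 3·7 + 23 = 51 = 3·17, which is composite.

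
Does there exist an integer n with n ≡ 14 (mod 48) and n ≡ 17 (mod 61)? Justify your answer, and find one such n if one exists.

gcd(48, 61) = 1, so the Chinese Remainder Theorem guarantees exactly one residue class mod 2928 satisfying both.
Write n = 14 + 48t and require 14 + 48t ≡ 17 (mod 61), i.e. 48t ≡ 3 (mod 61).
Note 48·14 = 672 ≡ 1 (mod 61) (as 672 − 1 = 11·61), so 48⁻¹ ≡ 14.
Therefore t ≡ 14·3 = 42 (mod 61).
With t = 42: n = 14 + 48·42 = 2030.
Check: 2030 mod 48 = 14, 2030 mod 61 = 17. ✓

n = 2030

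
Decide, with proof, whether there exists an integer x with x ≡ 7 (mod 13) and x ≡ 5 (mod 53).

Since 13 and 53 share no common factor, CRT says the pair of congruences has a solution (unique mod 689).
Any solution of the first congruence is x = 7 + 13t; substituting into the second, 13t ≡ 5 − 7 ≡ 51 (mod 53).
To invert 13 modulo 53: 53 = 4·13 + 1, 13 = 13·1 + 0, and unwinding, 1 = 53 − 4·13. Thus 13⁻¹ ≡ -4 ≡ 49 (mod 53).
Therefore t ≡ 49·51 = 2499 ≡ 8 (mod 53).
Taking t = 8 gives x = 7 + 13·8 = 111.
Check: 111 mod 13 = 7, 111 mod 53 = 5. ✓

x = 111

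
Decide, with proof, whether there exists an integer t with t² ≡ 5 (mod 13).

Computing t² mod 13 for t = 0, 1, …, 6 (enough, by the symmetry t ↦ 13 − t) gives 0, 1, 4, 9, 3, 12, 10.
So the quadratic residues mod 13 are {0, 1, 3, 4, 9, 10, 12}, and 5 is not among them.
Hence no integer t has t² ≡ 5 (mod 13).

No, no such integer exists.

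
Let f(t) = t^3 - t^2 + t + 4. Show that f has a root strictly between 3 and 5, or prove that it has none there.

f(3) = 25 and f(5) = 109, both positive.
The derivative f'(t) = 3t^2 - 2t + 1 is a quadratic with discriminant (-2)² − 4·3·1 = -8 < 0; it never vanishes, so it is always positive (sign of the leading coefficient).
Hence f is strictly increasing on ℝ, and in particular on [3, 5]. A strictly monotone function with same-sign endpoint values stays positive on the whole interval, so f has no zero in (3, 5).

f has no root in that interval.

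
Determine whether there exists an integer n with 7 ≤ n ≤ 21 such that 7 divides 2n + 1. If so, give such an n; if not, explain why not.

n = 10

Scanning upward from n = 7 gives 15, 17, 19, none divisible by 7. At n = 10 we get 2·10 + 1 = 21, and 21 = 7·3.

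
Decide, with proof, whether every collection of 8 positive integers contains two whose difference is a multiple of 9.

No, the set {2, 3, 4, 5, 6, 7, 8, 9} is a counterexample.

Take the 8 consecutive integers 2, 3, …, 9: their residues mod 9 are all distinct because 8 ≤ 9.
Any two of them differ by at most 7 < 9 and by at least 1, so no difference is a multiple of 9.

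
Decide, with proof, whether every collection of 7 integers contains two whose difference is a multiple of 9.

No; for instance {35, 36, 37, 38, 39, 40, 41} is a counterexample.

Consider the 7 integers 35, 36, …, 41. They lie in distinct residue classes modulo 9, since 7 ≤ 9.
The differences between them range over 1, …, 6, none of which is divisible by 9.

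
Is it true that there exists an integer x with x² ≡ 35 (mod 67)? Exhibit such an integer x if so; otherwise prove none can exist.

Take x = 13. Then 13² = 169 = 2·67 + 35, so 13² ≡ 35 (mod 67).

x = 13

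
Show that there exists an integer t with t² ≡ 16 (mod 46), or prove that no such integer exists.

Take t = 42. Then 42² = 1764 = 38·46 + 16, so 42² ≡ 16 (mod 46).

t = 42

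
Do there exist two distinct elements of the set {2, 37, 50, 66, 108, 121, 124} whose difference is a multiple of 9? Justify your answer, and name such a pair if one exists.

Reduce each element modulo 9: 2↦2, 37↦1, 50↦5, 66↦3, 108↦0, 121↦4, 124↦7.
These 7 residues are pairwise different, hence no difference of two elements is divisible by 9.

There is no such pair.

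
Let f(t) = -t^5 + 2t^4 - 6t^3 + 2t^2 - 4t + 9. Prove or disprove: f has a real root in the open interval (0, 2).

f(0) = 9 and f(2) = -39, which have opposite signs.
f is continuous everywhere (it is a polynomial), in particular on [0, 2].
By the Intermediate Value Theorem, f takes the value 0 somewhere in the open interval.

Yes, f has a root in the interval.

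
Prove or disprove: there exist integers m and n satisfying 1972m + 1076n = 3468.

Every value of 1972m + 1076n is a multiple of gcd(1972, 1076) = 4; since 4 ∣ 3468, solutions exist.
Dividing through by 4 reduces the equation to 493m + 269n = 867.
Euclidean algorithm: 493 = 1·269 + 224, 269 = 1·224 + 45, 224 = 4·45 + 44, 45 = 1·44 + 1, 44 = 44·1 + 0.
Unwinding: 1 = 45 − 1·44 = 45 − (224 − 4·45) = −224 + 5·45 = −224 + 5·(269 − 1·224) = 5·269 − 6·224 = 5·269 − 6·(493 − 1·269) = −6·493 + 11·269, i.e. 493·(-6) + 269·11 = 1.
Multiplying through by 867: m = (-6)·867 = -5202, n = 11·867 = 9537 is a solution.
The general solution is m = -5202 + 269k, n = 9537 − 493k; taking k = 20 gives the smaller pair m = 178, n = -323.
Check: 1972·178 + 1076·(-323) = 351016 − 347548 = 3468. ✓

m = 178, n = -323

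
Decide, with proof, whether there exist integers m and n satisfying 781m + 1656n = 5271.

781 and 1656 are coprime, so 781m + 1656n ranges over all of ℤ.
Euclidean algorithm: 1656 = 2·781 + 94, 781 = 8·94 + 29, 94 = 3·29 + 7, 29 = 4·7 + 1, 7 = 7·1 + 0.
Back-substituting, 1 = 29 − 4·7 = 29 − 4·(94 − 3·29) = −4·94 + 13·29 = −4·94 + 13·(781 − 8·94) = 13·781 − 108·94 = 13·781 − 108·(1656 − 2·781) = −108·1656 + 229·781; that is, 781·229 + 1656·(-108) = 1.
Scaling by 5271 gives the particular solution (m, n) = (1207059, -569268).
Shifting by a multiple of (1656, −781) keeps it a solution: m = 1207059 − 728·1656 = 1491, n = -569268 + 728·781 = -700.
Check: 781·1491 + 1656·(-700) = 1164471 − 1159200 = 5271. ✓

m = 1491, n = -700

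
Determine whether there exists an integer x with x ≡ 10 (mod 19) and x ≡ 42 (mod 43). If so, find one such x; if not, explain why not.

gcd(19, 43) = 1, so the Chinese Remainder Theorem guarantees exactly one residue class mod 817 satisfying both.
Write x = 10 + 19t and require 10 + 19t ≡ 42 (mod 43), i.e. 19t ≡ 32 (mod 43).
Note 19·34 = 646 ≡ 1 (mod 43) (as 646 − 1 = 15·43), so 19⁻¹ ≡ 34.
Multiplying by 34: t ≡ 34·32 = 1088 ≡ 13 (mod 43).
Taking t = 13 gives x = 10 + 19·13 = 257.
Check: 257 mod 19 = 10, 257 mod 43 = 42. ✓

x = 257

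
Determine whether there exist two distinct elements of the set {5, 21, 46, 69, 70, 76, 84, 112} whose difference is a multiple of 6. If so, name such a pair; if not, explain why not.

Yes: 21 and 69.

21 mod 6 = 3 and 69 mod 6 = 3, so 69 − 21 = 48 = 8·6.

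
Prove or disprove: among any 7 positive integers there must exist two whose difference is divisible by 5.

Partition the integers by their residue mod 5; there are 5 classes.
Since 7 > 5, two of the 7 integers must share a residue class by the pigeonhole principle; call them a and b.
Then a ≡ b (mod 5), i.e. 5 ∣ (a − b).

Yes.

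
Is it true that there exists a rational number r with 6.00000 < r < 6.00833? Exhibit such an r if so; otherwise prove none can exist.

r = 727/121

Scale by 121: the interval becomes (726.00000, 727.00793), which contains the integer 727.
Hence 727/121 is a rational number with 6.00000 < 727/121 < 6.00833.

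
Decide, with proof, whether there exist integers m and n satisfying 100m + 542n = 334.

Since gcd(100, 542) = 2 and 334 = 2·167, Bézout's identity guarantees a solution.
Dividing through by 2 reduces the equation to 50m + 271n = 167.
Run the Euclidean algorithm on 271 and 50: 271 = 5·50 + 21, 50 = 2·21 + 8, 21 = 2·8 + 5, 8 = 1·5 + 3, 5 = 1·3 + 2, 3 = 1·2 + 1, 2 = 2·1 + 0.
Back-substituting, 1 = 3 − 1·2 = 3 − (5 − 1·3) = −5 + 2·3 = −5 + 2·(8 − 1·5) = 2·8 − 3·5 = 2·8 − 3·(21 − 2·8) = −3·21 + 8·8 = −3·21 + 8·(50 − 2·21) = 8·50 − 19·21 = 8·50 − 19·(271 − 5·50) = −19·271 + 103·50; that is, 50·103 + 271·(-19) = 1.
Scaling by 167 gives the particular solution (m, n) = (17201, -3173).
Shifting by a multiple of (271, −50) keeps it a solution: m = 17201 − 63·271 = 128, n = -3173 + 63·50 = -23.
Indeed 100·128 + 542·(-23) = 12800 − 12466 = 334.

m = 128, n = -23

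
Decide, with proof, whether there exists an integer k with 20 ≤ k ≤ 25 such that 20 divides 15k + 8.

For k = 20, 21, …, 25 the values of 15k + 8 modulo 20 are 8, 3, 18, 13, 8, 3 respectively.
The residue 0 does not occur, so no k in [20, 25] makes 15k + 8 a multiple of 20.

There is no such integer k in that range.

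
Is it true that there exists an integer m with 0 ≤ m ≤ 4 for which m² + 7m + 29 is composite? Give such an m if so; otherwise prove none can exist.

The values for m = 0, 1, …, 4 are 29, 37, 47, 59, 73, and each of these is prime.
So no value in the range makes the expression composite.

There is no such integer m in that range.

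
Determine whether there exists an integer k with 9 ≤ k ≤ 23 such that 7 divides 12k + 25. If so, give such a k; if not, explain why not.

k = 9

k = 9 works, since 12·9 + 25 = 133 = 19·7.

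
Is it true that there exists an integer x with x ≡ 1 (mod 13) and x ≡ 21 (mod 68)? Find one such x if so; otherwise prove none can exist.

Since 13 and 68 share no common factor, CRT says the pair of congruences has a solution (unique mod 884).
Any solution of the first congruence is x = 1 + 13t; substituting into the second, 13t ≡ 21 − 1 ≡ 20 (mod 68).
Invert 13 mod 68 by the Euclidean algorithm: 68 = 5·13 + 3, 13 = 4·3 + 1, 3 = 3·1 + 0; back-substituting, 1 = 13 − 4·3 = 13 − 4·(68 − 5·13) = −4·68 + 21·13. Hence 13·21 ≡ 1, so 13⁻¹ ≡ 21 (mod 68).
Multiplying by 21: t ≡ 21·20 = 420 ≡ 12 (mod 68).
With t = 12: x = 1 + 13·12 = 157.
Indeed 157 ≡ 1 (mod 13) and 157 ≡ 21 (mod 68).

x = 157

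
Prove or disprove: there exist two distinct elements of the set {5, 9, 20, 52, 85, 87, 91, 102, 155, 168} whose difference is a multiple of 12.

Residues mod 12: 5↦5, 9↦9, 20↦8, 52↦4, 85↦1, 87↦3, 91↦7, 102↦6, 155↦11, 168↦0.
No residue repeats among the 10 elements, so no pair has difference ≡ 0 (mod 12).

There is no such pair.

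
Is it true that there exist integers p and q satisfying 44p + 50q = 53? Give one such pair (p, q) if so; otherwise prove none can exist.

Both 44 and 50 are divisible by gcd(44, 50) = 2, hence so is any combination 44p + 50q.
But 53 = 2·26 + 1, so 2 ∤ 53.
So the equation is unsolvable over ℤ.

No such integers exist.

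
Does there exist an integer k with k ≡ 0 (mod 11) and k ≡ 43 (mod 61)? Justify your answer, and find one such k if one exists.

The moduli 11 and 61 are coprime, so by the Chinese Remainder Theorem a unique solution modulo 671 exists.
Any solution of the first congruence is k = 0 + 11t; substituting into the second, 11t ≡ 43 − 0 ≡ 43 (mod 61).
Invert 11 mod 61 by the Euclidean algorithm: 61 = 5·11 + 6, 11 = 1·6 + 5, 6 = 1·5 + 1, 5 = 5·1 + 0; back-substituting, 1 = 6 − 1·5 = 6 − (11 − 1·6) = −11 + 2·6 = −11 + 2·(61 − 5·11) = 2·61 − 11·11. Hence 11·(-11) ≡ 1, so 11⁻¹ ≡ -11 ≡ 50 (mod 61).
Multiplying by 50: t ≡ 50·43 = 2150 ≡ 15 (mod 61).
Taking t = 15 gives k = 0 + 11·15 = 165.
Verify: 165 = 15·11 + 0 and 165 = 2·61 + 43. ✓

k = 165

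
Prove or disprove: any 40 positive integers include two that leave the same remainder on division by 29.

Each integer lies in one of the 29 residue classes modulo 29.
With 40 integers and only 29 classes, the pigeonhole principle forces two of them, say a and b, into the same class.
So a and b have equal remainders mod 29, which is exactly what was to be shown.

Yes, this is always true.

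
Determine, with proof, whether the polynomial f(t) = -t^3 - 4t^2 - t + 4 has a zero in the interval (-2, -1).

f(-2) = -2 and f(-1) = 2, which have opposite signs.
f is continuous everywhere (it is a polynomial), in particular on [-2, -1].
By the Intermediate Value Theorem, f takes the value 0 somewhere in the open interval.

Such a root exists.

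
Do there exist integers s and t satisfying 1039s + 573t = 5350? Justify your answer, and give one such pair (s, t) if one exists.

s = 523, t = -939

1039 and 573 are coprime, so 1039s + 573t ranges over all of ℤ.
Dividing repeatedly: 1039 = 1·573 + 466, 573 = 1·466 + 107, 466 = 4·107 + 38, 107 = 2·38 + 31, 38 = 1·31 + 7, 31 = 4·7 + 3, 7 = 2·3 + 1, 3 = 3·1 + 0.
Back-substituting, 1 = 7 − 2·3 = 7 − 2·(31 − 4·7) = −2·31 + 9·7 = −2·31 + 9·(38 − 1·31) = 9·38 − 11·31 = 9·38 − 11·(107 − 2·38) = −11·107 + 31·38 = −11·107 + 31·(466 − 4·107) = 31·466 − 135·107 = 31·466 − 135·(573 − 1·466) = −135·573 + 166·466 = −135·573 + 166·(1039 − 1·573) = 166·1039 − 301·573; that is, 1039·166 + 573·(-301) = 1.
Times 5350: 1039·888100 + 573·(-1610350) = 5350, so (888100, -1610350) solves it.
Subtracting 1549·573 from s and adding 1549·1039 to t gives the tidier solution (523, -939).
Indeed 1039·523 + 573·(-939) = 543397 − 538047 = 5350.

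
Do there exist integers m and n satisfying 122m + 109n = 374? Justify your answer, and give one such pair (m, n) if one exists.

122 and 109 are coprime, so 122m + 109n ranges over all of ℤ.
Run the Euclidean algorithm on 122 and 109: 122 = 1·109 + 13, 109 = 8·13 + 5, 13 = 2·5 + 3, 5 = 1·3 + 2, 3 = 1·2 + 1, 2 = 2·1 + 0.
Back-substituting, 1 = 3 − 1·2 = 3 − (5 − 1·3) = −5 + 2·3 = −5 + 2·(13 − 2·5) = 2·13 − 5·5 = 2·13 − 5·(109 − 8·13) = −5·109 + 42·13 = −5·109 + 42·(122 − 1·109) = 42·122 − 47·109; that is, 122·42 + 109·(-47) = 1.
Scaling by 374 gives the particular solution (m, n) = (15708, -17578).
Subtracting 144·109 from m and adding 144·122 to n gives the tidier solution (12, -10).
Indeed 122·12 + 109·(-10) = 1464 − 1090 = 374.

m = 12, n = -10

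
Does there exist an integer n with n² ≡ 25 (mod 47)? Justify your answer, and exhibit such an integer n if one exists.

Take n = 5. Then 5² = 25, and since 0 ≤ 25 < 47 this is already reduced: 5² ≡ 25 (mod 47).

n = 5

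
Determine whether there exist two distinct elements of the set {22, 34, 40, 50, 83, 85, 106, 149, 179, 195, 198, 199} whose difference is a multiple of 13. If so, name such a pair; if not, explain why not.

No such pair exists.

Reduce each element modulo 13: 22↦9, 34↦8, 40↦1, 50↦11, 83↦5, 85↦7, 106↦2, 149↦6, 179↦10, 195↦0, 198↦3, 199↦4.
All 12 residues are distinct, so no two elements differ by a multiple of 13.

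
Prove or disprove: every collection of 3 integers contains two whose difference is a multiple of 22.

Consider the 3 integers 56, 57, 58. They lie in distinct residue classes modulo 22, since 3 ≤ 22.
The differences between them range over 1, …, 2, none of which is divisible by 22.

No, the set {56, 57, 58} is a counterexample.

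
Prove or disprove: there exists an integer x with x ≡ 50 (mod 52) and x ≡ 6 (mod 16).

The moduli are not coprime: gcd(52, 16) = 4. Compatibility requires 4 ∣ (6 − 50) = -44, which holds, so solutions exist.
List candidates x ≡ 50 (mod 52): 50, 102. Modulo 16 these are 2, 6; 102 gives 6 as required.
Check: 102 mod 52 = 50, 102 mod 16 = 6. ✓

x = 102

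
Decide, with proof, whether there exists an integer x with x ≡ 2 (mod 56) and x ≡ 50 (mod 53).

x = 898

The moduli 56 and 53 are coprime, so by the Chinese Remainder Theorem a unique solution modulo 2968 exists.
Any solution of the first congruence is x = 2 + 56t; substituting into the second, 56t ≡ 50 − 2 ≡ 48 (mod 53).
56 ≡ 3 (mod 53), so this reads 3t ≡ 48 (mod 53). Since 3·18 = 54 = 1·53 + 1, the inverse of 3 mod 53 is 18.
Therefore t ≡ 18·48 = 864 ≡ 16 (mod 53).
With t = 16: x = 2 + 56·16 = 898.
Verify: 898 = 16·56 + 2 and 898 = 16·53 + 50. ✓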